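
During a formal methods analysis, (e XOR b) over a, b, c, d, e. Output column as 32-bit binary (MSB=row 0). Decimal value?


Formula: (e XOR b) over a, b, c, d, e (32 rows)
Evaluate each row (bits = a,b,c,d,e, MSB first):
  row 0 [00000]: (0 XOR 0) -> 0
  row 1 [00001]: (1 XOR 0) -> 1
  row 2 [00010]: (0 XOR 0) -> 0
  row 3 [00011]: (1 XOR 0) -> 1
  row 4 [00100]: (0 XOR 0) -> 0
  row 5 [00101]: (1 XOR 0) -> 1
  row 6 [00110]: (0 XOR 0) -> 0
  row 7 [00111]: (1 XOR 0) -> 1
  row 8 [01000]: (0 XOR 1) -> 1
  row 9 [01001]: (1 XOR 1) -> 0
  row 10 [01010]: (0 XOR 1) -> 1
  row 11 [01011]: (1 XOR 1) -> 0
  row 12 [01100]: (0 XOR 1) -> 1
  row 13 [01101]: (1 XOR 1) -> 0
  row 14 [01110]: (0 XOR 1) -> 1
  row 15 [01111]: (1 XOR 1) -> 0
  row 16 [10000]: (0 XOR 0) -> 0
  row 17 [10001]: (1 XOR 0) -> 1
  row 18 [10010]: (0 XOR 0) -> 0
  row 19 [10011]: (1 XOR 0) -> 1
  row 20 [10100]: (0 XOR 0) -> 0
  row 21 [10101]: (1 XOR 0) -> 1
  row 22 [10110]: (0 XOR 0) -> 0
  row 23 [10111]: (1 XOR 0) -> 1
  row 24 [11000]: (0 XOR 1) -> 1
  row 25 [11001]: (1 XOR 1) -> 0
  row 26 [11010]: (0 XOR 1) -> 1
  row 27 [11011]: (1 XOR 1) -> 0
  row 28 [11100]: (0 XOR 1) -> 1
  row 29 [11101]: (1 XOR 1) -> 0
  row 30 [11110]: (0 XOR 1) -> 1
  row 31 [11111]: (1 XOR 1) -> 0
Full result column, 4 rows per line (a,b,c fixed per line; d,e runs 00..11 left to right):
  rows 0-3 [a,b,c=000]: 0101  = hex 5
  rows 4-7 [a,b,c=001]: 0101  = hex 5
  rows 8-11 [a,b,c=010]: 1010  = hex A
  rows 12-15 [a,b,c=011]: 1010  = hex A
  rows 16-19 [a,b,c=100]: 0101  = hex 5
  rows 20-23 [a,b,c=101]: 0101  = hex 5
  rows 24-27 [a,b,c=110]: 1010  = hex A
  rows 28-31 [a,b,c=111]: 1010  = hex A
Output column (row 0 .. row 31) = 01010101101010100101010110101010
Output column grouped in 4s = 0101 0101 1010 1010 0101 0101 1010 1010 = 0x55AA55AA
Convert to decimal digit by digit (value = value*16 + digit):
  5 -> 5
  5*16 + 5 = 85
  85*16 + 10 (A) = 1370
  1370*16 + 10 (A) = 21930
  21930*16 + 5 = 350885
  350885*16 + 5 = 5614165
  5614165*16 + 10 (A) = 89826650
  89826650*16 + 10 (A) = 1437226410
Decimal = 1437226410

1437226410


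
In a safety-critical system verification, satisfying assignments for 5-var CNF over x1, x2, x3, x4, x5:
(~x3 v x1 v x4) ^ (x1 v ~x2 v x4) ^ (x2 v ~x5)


CNF with 3 clauses over 5 vars (32 assignments).
An assignment satisfies CNF iff every clause has >=1 true literal.
Check each row (bits = x1,x2,x3,x4,x5; clause T/F shown):
  row 0 [00000]: clauses=TTT -> 1
  row 1 [00001]: clauses=TTF -> 0
  row 2 [00010]: clauses=TTT -> 1
  row 3 [00011]: clauses=TTF -> 0
  row 4 [00100]: clauses=FTT -> 0
  row 5 [00101]: clauses=FTF -> 0
  row 6 [00110]: clauses=TTT -> 1
  row 7 [00111]: clauses=TTF -> 0
  row 8 [01000]: clauses=TFT -> 0
  row 9 [01001]: clauses=TFT -> 0
  row 10 [01010]: clauses=TTT -> 1
  row 11 [01011]: clauses=TTT -> 1
  row 12 [01100]: clauses=FFT -> 0
  row 13 [01101]: clauses=FFT -> 0
  row 14 [01110]: clauses=TTT -> 1
  row 15 [01111]: clauses=TTT -> 1
  row 16 [10000]: clauses=TTT -> 1
  row 17 [10001]: clauses=TTF -> 0
  row 18 [10010]: clauses=TTT -> 1
  row 19 [10011]: clauses=TTF -> 0
  row 20 [10100]: clauses=TTT -> 1
  row 21 [10101]: clauses=TTF -> 0
  row 22 [10110]: clauses=TTT -> 1
  row 23 [10111]: clauses=TTF -> 0
  row 24 [11000]: clauses=TTT -> 1
  row 25 [11001]: clauses=TTT -> 1
  row 26 [11010]: clauses=TTT -> 1
  row 27 [11011]: clauses=TTT -> 1
  row 28 [11100]: clauses=TTT -> 1
  row 29 [11101]: clauses=TTT -> 1
  row 30 [11110]: clauses=TTT -> 1
  row 31 [11111]: clauses=TTT -> 1
Full result column, 8 rows per line (x1,x2 fixed per line; x3,x4,x5 runs 000..111 left to right):
  rows 0-7 [x1,x2=00]: 10100010  (ones: 3)
  rows 8-15 [x1,x2=01]: 00110011  (ones: 4)
  rows 16-23 [x1,x2=10]: 10101010  (ones: 4)
  rows 24-31 [x1,x2=11]: 11111111  (ones: 8)
Satisfying assignments = 3+4+4+8 = 19

19


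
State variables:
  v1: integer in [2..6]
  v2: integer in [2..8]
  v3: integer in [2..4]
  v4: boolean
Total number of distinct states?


State space = product of domain sizes of all variables.
Domain sizes:
  v1 (integer in [2..6]): 5
  v2 (integer in [2..8]): 7
  v3 (integer in [2..4]): 3
  v4 (boolean): 2
Product = 5 * 7 * 3 * 2 = 210

210


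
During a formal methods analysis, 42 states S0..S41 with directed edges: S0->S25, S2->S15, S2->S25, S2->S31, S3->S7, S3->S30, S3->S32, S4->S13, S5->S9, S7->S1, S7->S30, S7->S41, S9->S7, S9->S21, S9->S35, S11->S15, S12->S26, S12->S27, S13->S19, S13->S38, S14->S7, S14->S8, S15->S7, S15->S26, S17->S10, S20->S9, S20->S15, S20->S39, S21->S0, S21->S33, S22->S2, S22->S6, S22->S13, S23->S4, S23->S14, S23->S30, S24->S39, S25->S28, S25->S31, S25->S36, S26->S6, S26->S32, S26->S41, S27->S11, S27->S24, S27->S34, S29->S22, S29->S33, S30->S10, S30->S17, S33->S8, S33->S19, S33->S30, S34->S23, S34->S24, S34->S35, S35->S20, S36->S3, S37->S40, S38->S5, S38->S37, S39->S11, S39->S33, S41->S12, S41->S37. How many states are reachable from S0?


BFS from S0:
  layer 0: {S0}
  layer 1: {S25}
  layer 2: {S28, S31, S36}
  layer 3: {S3}
  layer 4: {S7, S30, S32}
  layer 5: {S1, S10, S17, S41}
  layer 6: {S12, S37}
  layer 7: {S26, S27, S40}
  layer 8: {S6, S11, S24, S34}
  layer 9: {S15, S23, S35, S39}
  layer 10: {S4, S14, S20, S33}
  layer 11: {S8, S9, S13, S19}
  layer 12: {S21, S38}
  layer 13: {S5}
Reachable set: {S0, S1, S3, S4, S5, S6, S7, S8, S9, S10, S11, S12, S13, S14, S15, S17, S19, S20, S21, S23, S24, S25, S26, S27, S28, S30, S31, S32, S33, S34, S35, S36, S37, S38, S39, S40, S41}
Count = 37

37


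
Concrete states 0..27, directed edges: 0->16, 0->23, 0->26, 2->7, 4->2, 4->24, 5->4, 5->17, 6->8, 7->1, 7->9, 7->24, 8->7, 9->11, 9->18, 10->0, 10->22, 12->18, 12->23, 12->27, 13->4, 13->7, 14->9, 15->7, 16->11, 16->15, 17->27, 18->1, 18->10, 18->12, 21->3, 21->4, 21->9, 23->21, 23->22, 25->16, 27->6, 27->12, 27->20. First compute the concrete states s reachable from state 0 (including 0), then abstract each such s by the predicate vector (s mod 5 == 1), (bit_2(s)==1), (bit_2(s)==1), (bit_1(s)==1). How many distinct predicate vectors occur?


BFS from 0:
Concrete reachable: {0, 1, 2, 3, 4, 6, 7, 8, 9, 10, 11, 12, 15, 16, 18, 20, 21, 22, 23, 24, 26, 27}
Abstract via predicates (s mod 5 == 1), (bit_2(s)==1), (bit_2(s)==1), (bit_1(s)==1):
  (0,0,0,0) <- {0, 8, 9, 24}
  (0,0,0,1) <- {2, 3, 10, 18, 27}
  (0,1,1,0) <- {4, 12, 20}
  (0,1,1,1) <- {7, 15, 22, 23}
  (1,0,0,0) <- {1, 16}
  (1,0,0,1) <- {11, 26}
  (1,1,1,0) <- {21}
  (1,1,1,1) <- {6}
Distinct abstract states = 8

8


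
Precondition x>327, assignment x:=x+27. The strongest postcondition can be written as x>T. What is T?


Formula: sp(P, x:=E) = exists old_x. (x = E[old_x/x]) AND P[old_x/x] (old_x is the value of x before the assignment; eliminate old_x by solving x = E[old_x/x] for old_x)
Step 1: Precondition P: x>327, i.e. old_x > 327
Step 2: Assignment gives x = old_x + 27, so old_x = x - 27
Step 3: Substitute into P: x - 27 > 327
Step 4: Simplify: x > 327+27 = 354

354


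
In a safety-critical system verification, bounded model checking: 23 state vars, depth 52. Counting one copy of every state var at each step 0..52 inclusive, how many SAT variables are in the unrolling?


BMC unrolls to depth k, creating one copy of each state var for steps 0..k.
Step count = 52 + 1 = 53 (steps 0 through 52)
Vars per step = 23
Total = 23 * 53 = 1219

1219


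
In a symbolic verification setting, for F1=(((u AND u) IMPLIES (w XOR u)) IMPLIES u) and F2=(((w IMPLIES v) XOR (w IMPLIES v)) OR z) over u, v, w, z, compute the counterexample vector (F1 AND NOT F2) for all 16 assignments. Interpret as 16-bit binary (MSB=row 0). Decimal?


F1 = (((u AND u) IMPLIES (w XOR u)) IMPLIES u)
F2 = (((w IMPLIES v) XOR (w IMPLIES v)) OR z)
Counterexample to F1=>F2 is where F1=1 and F2=0.
Evaluate each row (bits = u,v,w,z, MSB first):
  row 0 [0000]: F1=0 F2=0 -> F1&~F2 -> 0
  row 1 [0001]: F1=0 F2=1 -> F1&~F2 -> 0
  row 2 [0010]: F1=0 F2=0 -> F1&~F2 -> 0
  row 3 [0011]: F1=0 F2=1 -> F1&~F2 -> 0
  row 4 [0100]: F1=0 F2=0 -> F1&~F2 -> 0
  row 5 [0101]: F1=0 F2=1 -> F1&~F2 -> 0
  row 6 [0110]: F1=0 F2=0 -> F1&~F2 -> 0
  row 7 [0111]: F1=0 F2=1 -> F1&~F2 -> 0
  row 8 [1000]: F1=1 F2=0 -> F1&~F2 -> 1
  row 9 [1001]: F1=1 F2=1 -> F1&~F2 -> 0
  row 10 [1010]: F1=1 F2=0 -> F1&~F2 -> 1
  row 11 [1011]: F1=1 F2=1 -> F1&~F2 -> 0
  row 12 [1100]: F1=1 F2=0 -> F1&~F2 -> 1
  row 13 [1101]: F1=1 F2=1 -> F1&~F2 -> 0
  row 14 [1110]: F1=1 F2=0 -> F1&~F2 -> 1
  row 15 [1111]: F1=1 F2=1 -> F1&~F2 -> 0
Full result column, 4 rows per line (u,v fixed per line; w,z runs 00..11 left to right):
  rows 0-3 [u,v=00]: 0000  = hex 0
  rows 4-7 [u,v=01]: 0000  = hex 0
  rows 8-11 [u,v=10]: 1010  = hex A
  rows 12-15 [u,v=11]: 1010  = hex A
Counterexample vector (row 0 .. row 15) = 0000000010101010
Output column grouped in 4s = 0000 0000 1010 1010 = 0x00AA
Convert to decimal digit by digit (value = value*16 + digit):
  0 -> 0
  0*16 + 0 = 0
  0*16 + 10 (A) = 10
  10*16 + 10 (A) = 170
Decimal = 170

170


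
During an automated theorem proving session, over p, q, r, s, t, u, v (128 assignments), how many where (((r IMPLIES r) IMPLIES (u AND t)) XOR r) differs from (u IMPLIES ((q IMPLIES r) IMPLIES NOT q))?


F1 = (((r IMPLIES r) IMPLIES (u AND t)) XOR r)
F2 = (u IMPLIES ((q IMPLIES r) IMPLIES NOT q))
Evaluate both on each of 128 rows (bits = p,q,r,s,t,u,v):
  row 0 [0000000]: F1=0 F2=1 (differ) -> 1
  row 1 [0000001]: F1=0 F2=1 (differ) -> 1
  row 2 [0000010]: F1=0 F2=1 (differ) -> 1
  row 3 [0000011]: F1=0 F2=1 (differ) -> 1
  row 4 [0000100]: F1=0 F2=1 (differ) -> 1
  (every remaining row is evaluated the same way; all 128 results are listed next)
Full result column, 8 rows per line (p,q,r,s fixed per line; t,u,v runs 000..111 left to right):
  rows 0-7 [p,q,r,s=0000]: 11111100  (ones: 6)
  rows 8-15 [p,q,r,s=0001]: 11111100  (ones: 6)
  rows 16-23 [p,q,r,s=0010]: 00000011  (ones: 2)
  rows 24-31 [p,q,r,s=0011]: 00000011  (ones: 2)
  rows 32-39 [p,q,r,s=0100]: 11111100  (ones: 6)
  rows 40-47 [p,q,r,s=0101]: 11111100  (ones: 6)
  rows 48-55 [p,q,r,s=0110]: 00110000  (ones: 2)
  rows 56-63 [p,q,r,s=0111]: 00110000  (ones: 2)
  rows 64-71 [p,q,r,s=1000]: 11111100  (ones: 6)
  rows 72-79 [p,q,r,s=1001]: 11111100  (ones: 6)
  rows 80-87 [p,q,r,s=1010]: 00000011  (ones: 2)
  rows 88-95 [p,q,r,s=1011]: 00000011  (ones: 2)
  rows 96-103 [p,q,r,s=1100]: 11111100  (ones: 6)
  rows 104-111 [p,q,r,s=1101]: 11111100  (ones: 6)
  rows 112-119 [p,q,r,s=1110]: 00110000  (ones: 2)
  rows 120-127 [p,q,r,s=1111]: 00110000  (ones: 2)
Disagreements = 6+6+2+2+6+6+2+2+6+6+2+2+6+6+2+2 = 64

64


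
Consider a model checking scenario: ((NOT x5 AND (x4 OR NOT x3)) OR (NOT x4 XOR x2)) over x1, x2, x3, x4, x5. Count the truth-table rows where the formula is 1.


Formula: ((NOT x5 AND (x4 OR NOT x3)) OR (NOT x4 XOR x2)) over 5 vars (32 rows)
Evaluate each row (x1, x2, x3, x4, x5 as bits, MSB first):
  row 0 [00000]: ((NOT 0 AND (0 OR NOT 0)) OR (NOT 0 XOR 0)) -> 1
  row 1 [00001]: ((NOT 1 AND (0 OR NOT 0)) OR (NOT 0 XOR 0)) -> 1
  row 2 [00010]: ((NOT 0 AND (1 OR NOT 0)) OR (NOT 1 XOR 0)) -> 1
  row 3 [00011]: ((NOT 1 AND (1 OR NOT 0)) OR (NOT 1 XOR 0)) -> 0
  row 4 [00100]: ((NOT 0 AND (0 OR NOT 1)) OR (NOT 0 XOR 0)) -> 1
  row 5 [00101]: ((NOT 1 AND (0 OR NOT 1)) OR (NOT 0 XOR 0)) -> 1
  row 6 [00110]: ((NOT 0 AND (1 OR NOT 1)) OR (NOT 1 XOR 0)) -> 1
  row 7 [00111]: ((NOT 1 AND (1 OR NOT 1)) OR (NOT 1 XOR 0)) -> 0
  row 8 [01000]: ((NOT 0 AND (0 OR NOT 0)) OR (NOT 0 XOR 1)) -> 1
  row 9 [01001]: ((NOT 1 AND (0 OR NOT 0)) OR (NOT 0 XOR 1)) -> 0
  row 10 [01010]: ((NOT 0 AND (1 OR NOT 0)) OR (NOT 1 XOR 1)) -> 1
  row 11 [01011]: ((NOT 1 AND (1 OR NOT 0)) OR (NOT 1 XOR 1)) -> 1
  row 12 [01100]: ((NOT 0 AND (0 OR NOT 1)) OR (NOT 0 XOR 1)) -> 0
  row 13 [01101]: ((NOT 1 AND (0 OR NOT 1)) OR (NOT 0 XOR 1)) -> 0
  row 14 [01110]: ((NOT 0 AND (1 OR NOT 1)) OR (NOT 1 XOR 1)) -> 1
  row 15 [01111]: ((NOT 1 AND (1 OR NOT 1)) OR (NOT 1 XOR 1)) -> 1
  row 16 [10000]: ((NOT 0 AND (0 OR NOT 0)) OR (NOT 0 XOR 0)) -> 1
  row 17 [10001]: ((NOT 1 AND (0 OR NOT 0)) OR (NOT 0 XOR 0)) -> 1
  row 18 [10010]: ((NOT 0 AND (1 OR NOT 0)) OR (NOT 1 XOR 0)) -> 1
  row 19 [10011]: ((NOT 1 AND (1 OR NOT 0)) OR (NOT 1 XOR 0)) -> 0
  row 20 [10100]: ((NOT 0 AND (0 OR NOT 1)) OR (NOT 0 XOR 0)) -> 1
  row 21 [10101]: ((NOT 1 AND (0 OR NOT 1)) OR (NOT 0 XOR 0)) -> 1
  row 22 [10110]: ((NOT 0 AND (1 OR NOT 1)) OR (NOT 1 XOR 0)) -> 1
  row 23 [10111]: ((NOT 1 AND (1 OR NOT 1)) OR (NOT 1 XOR 0)) -> 0
  row 24 [11000]: ((NOT 0 AND (0 OR NOT 0)) OR (NOT 0 XOR 1)) -> 1
  row 25 [11001]: ((NOT 1 AND (0 OR NOT 0)) OR (NOT 0 XOR 1)) -> 0
  row 26 [11010]: ((NOT 0 AND (1 OR NOT 0)) OR (NOT 1 XOR 1)) -> 1
  row 27 [11011]: ((NOT 1 AND (1 OR NOT 0)) OR (NOT 1 XOR 1)) -> 1
  row 28 [11100]: ((NOT 0 AND (0 OR NOT 1)) OR (NOT 0 XOR 1)) -> 0
  row 29 [11101]: ((NOT 1 AND (0 OR NOT 1)) OR (NOT 0 XOR 1)) -> 0
  row 30 [11110]: ((NOT 0 AND (1 OR NOT 1)) OR (NOT 1 XOR 1)) -> 1
  row 31 [11111]: ((NOT 1 AND (1 OR NOT 1)) OR (NOT 1 XOR 1)) -> 1
Full result column, 8 rows per line (x1,x2 fixed per line; x3,x4,x5 runs 000..111 left to right):
  rows 0-7 [x1,x2=00]: 11101110  (ones: 6)
  rows 8-15 [x1,x2=01]: 10110011  (ones: 5)
  rows 16-23 [x1,x2=10]: 11101110  (ones: 6)
  rows 24-31 [x1,x2=11]: 10110011  (ones: 5)
Count of 1-rows = 6+5+6+5 = 22

22


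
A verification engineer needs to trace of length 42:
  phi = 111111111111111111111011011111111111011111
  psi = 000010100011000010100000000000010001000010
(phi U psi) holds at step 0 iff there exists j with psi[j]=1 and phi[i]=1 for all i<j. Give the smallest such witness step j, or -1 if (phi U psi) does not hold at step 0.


(phi U psi) at 0: need smallest j with psi[j]=1 and phi[i]=1 for all i in [0,j).
Scan from step 0:
  step 0: phi=1, psi=0 -> continue
  step 1: phi=1, psi=0 -> continue
  step 2: phi=1, psi=0 -> continue
  step 3: phi=1, psi=0 -> continue
  step 4: psi=1 and phi held for [0,4) -> witness found
Witness step = 4

4


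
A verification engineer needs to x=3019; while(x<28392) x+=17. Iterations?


Step 1: x goes from 3019 toward 28392 by 17; the body runs while x<28392, so iterations = ceil((bound-start)/step)
Step 2: Distance=25373
Step 3: ceil(25373/17)=1493

1493


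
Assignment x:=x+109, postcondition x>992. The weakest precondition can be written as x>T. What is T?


Formula: wp(x:=E, P) = P[E/x] (substitute E for x in postcondition)
Step 1: Postcondition: x>992
Step 2: Substitute x+109 for x: x+109>992
Step 3: Solve for x: x > 992-109 = 883

883


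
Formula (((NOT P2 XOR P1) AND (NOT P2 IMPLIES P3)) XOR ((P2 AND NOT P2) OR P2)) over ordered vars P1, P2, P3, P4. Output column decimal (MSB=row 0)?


Formula: (((NOT P2 XOR P1) AND (NOT P2 IMPLIES P3)) XOR ((P2 AND NOT P2) OR P2)) over P1, P2, P3, P4 (16 rows)
Evaluate each row (bits = P1,P2,P3,P4, MSB first):
  row 0 [0000]: (((NOT 0 XOR 0) AND (NOT 0 IMPLIES 0)) XOR ((0 AND NOT 0) OR 0)) -> 0
  row 1 [0001]: (((NOT 0 XOR 0) AND (NOT 0 IMPLIES 0)) XOR ((0 AND NOT 0) OR 0)) -> 0
  row 2 [0010]: (((NOT 0 XOR 0) AND (NOT 0 IMPLIES 1)) XOR ((0 AND NOT 0) OR 0)) -> 1
  row 3 [0011]: (((NOT 0 XOR 0) AND (NOT 0 IMPLIES 1)) XOR ((0 AND NOT 0) OR 0)) -> 1
  row 4 [0100]: (((NOT 1 XOR 0) AND (NOT 1 IMPLIES 0)) XOR ((1 AND NOT 1) OR 1)) -> 1
  row 5 [0101]: (((NOT 1 XOR 0) AND (NOT 1 IMPLIES 0)) XOR ((1 AND NOT 1) OR 1)) -> 1
  row 6 [0110]: (((NOT 1 XOR 0) AND (NOT 1 IMPLIES 1)) XOR ((1 AND NOT 1) OR 1)) -> 1
  row 7 [0111]: (((NOT 1 XOR 0) AND (NOT 1 IMPLIES 1)) XOR ((1 AND NOT 1) OR 1)) -> 1
  row 8 [1000]: (((NOT 0 XOR 1) AND (NOT 0 IMPLIES 0)) XOR ((0 AND NOT 0) OR 0)) -> 0
  row 9 [1001]: (((NOT 0 XOR 1) AND (NOT 0 IMPLIES 0)) XOR ((0 AND NOT 0) OR 0)) -> 0
  row 10 [1010]: (((NOT 0 XOR 1) AND (NOT 0 IMPLIES 1)) XOR ((0 AND NOT 0) OR 0)) -> 0
  row 11 [1011]: (((NOT 0 XOR 1) AND (NOT 0 IMPLIES 1)) XOR ((0 AND NOT 0) OR 0)) -> 0
  row 12 [1100]: (((NOT 1 XOR 1) AND (NOT 1 IMPLIES 0)) XOR ((1 AND NOT 1) OR 1)) -> 0
  row 13 [1101]: (((NOT 1 XOR 1) AND (NOT 1 IMPLIES 0)) XOR ((1 AND NOT 1) OR 1)) -> 0
  row 14 [1110]: (((NOT 1 XOR 1) AND (NOT 1 IMPLIES 1)) XOR ((1 AND NOT 1) OR 1)) -> 0
  row 15 [1111]: (((NOT 1 XOR 1) AND (NOT 1 IMPLIES 1)) XOR ((1 AND NOT 1) OR 1)) -> 0
Full result column, 4 rows per line (P1,P2 fixed per line; P3,P4 runs 00..11 left to right):
  rows 0-3 [P1,P2=00]: 0011  = hex 3
  rows 4-7 [P1,P2=01]: 1111  = hex F
  rows 8-11 [P1,P2=10]: 0000  = hex 0
  rows 12-15 [P1,P2=11]: 0000  = hex 0
Output column (row 0 .. row 15) = 0011111100000000
Output column grouped in 4s = 0011 1111 0000 0000 = 0x3F00
Convert to decimal digit by digit (value = value*16 + digit):
  3 -> 3
  3*16 + 15 (F) = 63
  63*16 + 0 = 1008
  1008*16 + 0 = 16128
Decimal = 16128

16128


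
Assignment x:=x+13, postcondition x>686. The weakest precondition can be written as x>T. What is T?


Formula: wp(x:=E, P) = P[E/x] (substitute E for x in postcondition)
Step 1: Postcondition: x>686
Step 2: Substitute x+13 for x: x+13>686
Step 3: Solve for x: x > 686-13 = 673

673


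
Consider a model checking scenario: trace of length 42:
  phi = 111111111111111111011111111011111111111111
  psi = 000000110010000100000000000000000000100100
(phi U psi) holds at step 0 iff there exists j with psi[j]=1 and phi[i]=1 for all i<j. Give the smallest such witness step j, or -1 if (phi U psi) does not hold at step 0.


(phi U psi) at 0: need smallest j with psi[j]=1 and phi[i]=1 for all i in [0,j).
Scan from step 0:
  step 0: phi=1, psi=0 -> continue
  step 1: phi=1, psi=0 -> continue
  step 2: phi=1, psi=0 -> continue
  step 3: phi=1, psi=0 -> continue
  step 6: psi=1 and phi held for [0,6) -> witness found
Witness step = 6

6


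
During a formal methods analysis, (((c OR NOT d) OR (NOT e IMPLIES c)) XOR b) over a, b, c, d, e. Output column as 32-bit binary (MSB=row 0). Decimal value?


Formula: (((c OR NOT d) OR (NOT e IMPLIES c)) XOR b) over a, b, c, d, e (32 rows)
Evaluate each row (bits = a,b,c,d,e, MSB first):
  row 0 [00000]: (((0 OR NOT 0) OR (NOT 0 IMPLIES 0)) XOR 0) -> 1
  row 1 [00001]: (((0 OR NOT 0) OR (NOT 1 IMPLIES 0)) XOR 0) -> 1
  row 2 [00010]: (((0 OR NOT 1) OR (NOT 0 IMPLIES 0)) XOR 0) -> 0
  row 3 [00011]: (((0 OR NOT 1) OR (NOT 1 IMPLIES 0)) XOR 0) -> 1
  row 4 [00100]: (((1 OR NOT 0) OR (NOT 0 IMPLIES 1)) XOR 0) -> 1
  row 5 [00101]: (((1 OR NOT 0) OR (NOT 1 IMPLIES 1)) XOR 0) -> 1
  row 6 [00110]: (((1 OR NOT 1) OR (NOT 0 IMPLIES 1)) XOR 0) -> 1
  row 7 [00111]: (((1 OR NOT 1) OR (NOT 1 IMPLIES 1)) XOR 0) -> 1
  row 8 [01000]: (((0 OR NOT 0) OR (NOT 0 IMPLIES 0)) XOR 1) -> 0
  row 9 [01001]: (((0 OR NOT 0) OR (NOT 1 IMPLIES 0)) XOR 1) -> 0
  row 10 [01010]: (((0 OR NOT 1) OR (NOT 0 IMPLIES 0)) XOR 1) -> 1
  row 11 [01011]: (((0 OR NOT 1) OR (NOT 1 IMPLIES 0)) XOR 1) -> 0
  row 12 [01100]: (((1 OR NOT 0) OR (NOT 0 IMPLIES 1)) XOR 1) -> 0
  row 13 [01101]: (((1 OR NOT 0) OR (NOT 1 IMPLIES 1)) XOR 1) -> 0
  row 14 [01110]: (((1 OR NOT 1) OR (NOT 0 IMPLIES 1)) XOR 1) -> 0
  row 15 [01111]: (((1 OR NOT 1) OR (NOT 1 IMPLIES 1)) XOR 1) -> 0
  row 16 [10000]: (((0 OR NOT 0) OR (NOT 0 IMPLIES 0)) XOR 0) -> 1
  row 17 [10001]: (((0 OR NOT 0) OR (NOT 1 IMPLIES 0)) XOR 0) -> 1
  row 18 [10010]: (((0 OR NOT 1) OR (NOT 0 IMPLIES 0)) XOR 0) -> 0
  row 19 [10011]: (((0 OR NOT 1) OR (NOT 1 IMPLIES 0)) XOR 0) -> 1
  row 20 [10100]: (((1 OR NOT 0) OR (NOT 0 IMPLIES 1)) XOR 0) -> 1
  row 21 [10101]: (((1 OR NOT 0) OR (NOT 1 IMPLIES 1)) XOR 0) -> 1
  row 22 [10110]: (((1 OR NOT 1) OR (NOT 0 IMPLIES 1)) XOR 0) -> 1
  row 23 [10111]: (((1 OR NOT 1) OR (NOT 1 IMPLIES 1)) XOR 0) -> 1
  row 24 [11000]: (((0 OR NOT 0) OR (NOT 0 IMPLIES 0)) XOR 1) -> 0
  row 25 [11001]: (((0 OR NOT 0) OR (NOT 1 IMPLIES 0)) XOR 1) -> 0
  row 26 [11010]: (((0 OR NOT 1) OR (NOT 0 IMPLIES 0)) XOR 1) -> 1
  row 27 [11011]: (((0 OR NOT 1) OR (NOT 1 IMPLIES 0)) XOR 1) -> 0
  row 28 [11100]: (((1 OR NOT 0) OR (NOT 0 IMPLIES 1)) XOR 1) -> 0
  row 29 [11101]: (((1 OR NOT 0) OR (NOT 1 IMPLIES 1)) XOR 1) -> 0
  row 30 [11110]: (((1 OR NOT 1) OR (NOT 0 IMPLIES 1)) XOR 1) -> 0
  row 31 [11111]: (((1 OR NOT 1) OR (NOT 1 IMPLIES 1)) XOR 1) -> 0
Full result column, 4 rows per line (a,b,c fixed per line; d,e runs 00..11 left to right):
  rows 0-3 [a,b,c=000]: 1101  = hex D
  rows 4-7 [a,b,c=001]: 1111  = hex F
  rows 8-11 [a,b,c=010]: 0010  = hex 2
  rows 12-15 [a,b,c=011]: 0000  = hex 0
  rows 16-19 [a,b,c=100]: 1101  = hex D
  rows 20-23 [a,b,c=101]: 1111  = hex F
  rows 24-27 [a,b,c=110]: 0010  = hex 2
  rows 28-31 [a,b,c=111]: 0000  = hex 0
Output column (row 0 .. row 31) = 11011111001000001101111100100000
Output column grouped in 4s = 1101 1111 0010 0000 1101 1111 0010 0000 = 0xDF20DF20
Convert to decimal digit by digit (value = value*16 + digit):
  D -> 13
  13*16 + 15 (F) = 223
  223*16 + 2 = 3570
  3570*16 + 0 = 57120
  57120*16 + 13 (D) = 913933
  913933*16 + 15 (F) = 14622943
  14622943*16 + 2 = 233967090
  233967090*16 + 0 = 3743473440
Decimal = 3743473440

3743473440


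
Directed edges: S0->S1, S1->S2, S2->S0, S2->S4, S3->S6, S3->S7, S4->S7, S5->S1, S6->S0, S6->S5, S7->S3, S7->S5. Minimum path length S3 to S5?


BFS layer-by-layer from S3:
  dist 0: {S3}
  dist 1: {S6, S7}
  dist 2: {S0, S5}
  -> S5 reached at distance 2
Shortest path length = 2

2


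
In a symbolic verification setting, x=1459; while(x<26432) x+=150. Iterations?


Step 1: x goes from 1459 toward 26432 by 150; the body runs while x<26432, so iterations = ceil((bound-start)/step)
Step 2: Distance=24973
Step 3: ceil(24973/150)=167

167


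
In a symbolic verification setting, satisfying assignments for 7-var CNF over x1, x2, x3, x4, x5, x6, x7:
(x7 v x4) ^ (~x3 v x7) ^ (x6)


CNF with 3 clauses over 7 vars (128 assignments).
An assignment satisfies CNF iff every clause has >=1 true literal.
Check each row (bits = x1,x2,x3,x4,x5,x6,x7; clause T/F shown):
  row 0 [0000000]: clauses=FTF -> 0
  row 1 [0000001]: clauses=TTF -> 0
  row 2 [0000010]: clauses=FTT -> 0
  row 3 [0000011]: clauses=TTT -> 1
  row 4 [0000100]: clauses=FTF -> 0
  (every remaining row is evaluated the same way; all 128 results are listed next)
Full result column, 8 rows per line (x1,x2,x3,x4 fixed per line; x5,x6,x7 runs 000..111 left to right):
  rows 0-7 [x1,x2,x3,x4=0000]: 00010001  (ones: 2)
  rows 8-15 [x1,x2,x3,x4=0001]: 00110011  (ones: 4)
  rows 16-23 [x1,x2,x3,x4=0010]: 00010001  (ones: 2)
  rows 24-31 [x1,x2,x3,x4=0011]: 00010001  (ones: 2)
  rows 32-39 [x1,x2,x3,x4=0100]: 00010001  (ones: 2)
  rows 40-47 [x1,x2,x3,x4=0101]: 00110011  (ones: 4)
  rows 48-55 [x1,x2,x3,x4=0110]: 00010001  (ones: 2)
  rows 56-63 [x1,x2,x3,x4=0111]: 00010001  (ones: 2)
  rows 64-71 [x1,x2,x3,x4=1000]: 00010001  (ones: 2)
  rows 72-79 [x1,x2,x3,x4=1001]: 00110011  (ones: 4)
  rows 80-87 [x1,x2,x3,x4=1010]: 00010001  (ones: 2)
  rows 88-95 [x1,x2,x3,x4=1011]: 00010001  (ones: 2)
  rows 96-103 [x1,x2,x3,x4=1100]: 00010001  (ones: 2)
  rows 104-111 [x1,x2,x3,x4=1101]: 00110011  (ones: 4)
  rows 112-119 [x1,x2,x3,x4=1110]: 00010001  (ones: 2)
  rows 120-127 [x1,x2,x3,x4=1111]: 00010001  (ones: 2)
Satisfying assignments = 2+4+2+2+2+4+2+2+2+4+2+2+2+4+2+2 = 40

40


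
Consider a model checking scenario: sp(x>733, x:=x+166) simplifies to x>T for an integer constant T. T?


Formula: sp(P, x:=E) = exists old_x. (x = E[old_x/x]) AND P[old_x/x] (old_x is the value of x before the assignment; eliminate old_x by solving x = E[old_x/x] for old_x)
Step 1: Precondition P: x>733, i.e. old_x > 733
Step 2: Assignment gives x = old_x + 166, so old_x = x - 166
Step 3: Substitute into P: x - 166 > 733
Step 4: Simplify: x > 733+166 = 899

899


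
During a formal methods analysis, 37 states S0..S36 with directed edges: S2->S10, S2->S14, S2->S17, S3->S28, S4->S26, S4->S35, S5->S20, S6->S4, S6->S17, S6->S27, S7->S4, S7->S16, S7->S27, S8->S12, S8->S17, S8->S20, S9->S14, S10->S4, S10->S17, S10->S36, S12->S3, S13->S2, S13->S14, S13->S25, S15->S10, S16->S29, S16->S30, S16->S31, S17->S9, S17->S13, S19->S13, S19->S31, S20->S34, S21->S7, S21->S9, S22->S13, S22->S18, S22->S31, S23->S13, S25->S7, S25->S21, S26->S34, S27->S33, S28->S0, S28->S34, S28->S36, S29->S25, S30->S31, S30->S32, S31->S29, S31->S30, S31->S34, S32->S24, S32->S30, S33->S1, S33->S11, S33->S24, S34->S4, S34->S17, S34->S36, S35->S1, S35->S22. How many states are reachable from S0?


BFS from S0:
  layer 0: {S0}
Reachable set: {S0}
Count = 1

1


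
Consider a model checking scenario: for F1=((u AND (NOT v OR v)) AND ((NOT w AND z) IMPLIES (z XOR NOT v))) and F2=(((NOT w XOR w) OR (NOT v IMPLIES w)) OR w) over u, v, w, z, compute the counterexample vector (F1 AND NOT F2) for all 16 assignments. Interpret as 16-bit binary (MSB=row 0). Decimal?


F1 = ((u AND (NOT v OR v)) AND ((NOT w AND z) IMPLIES (z XOR NOT v)))
F2 = (((NOT w XOR w) OR (NOT v IMPLIES w)) OR w)
Counterexample to F1=>F2 is where F1=1 and F2=0.
Evaluate each row (bits = u,v,w,z, MSB first):
  row 0 [0000]: F1=0 F2=1 -> F1&~F2 -> 0
  row 1 [0001]: F1=0 F2=1 -> F1&~F2 -> 0
  row 2 [0010]: F1=0 F2=1 -> F1&~F2 -> 0
  row 3 [0011]: F1=0 F2=1 -> F1&~F2 -> 0
  row 4 [0100]: F1=0 F2=1 -> F1&~F2 -> 0
  row 5 [0101]: F1=0 F2=1 -> F1&~F2 -> 0
  row 6 [0110]: F1=0 F2=1 -> F1&~F2 -> 0
  row 7 [0111]: F1=0 F2=1 -> F1&~F2 -> 0
  row 8 [1000]: F1=1 F2=1 -> F1&~F2 -> 0
  row 9 [1001]: F1=0 F2=1 -> F1&~F2 -> 0
  row 10 [1010]: F1=1 F2=1 -> F1&~F2 -> 0
  row 11 [1011]: F1=1 F2=1 -> F1&~F2 -> 0
  row 12 [1100]: F1=1 F2=1 -> F1&~F2 -> 0
  row 13 [1101]: F1=1 F2=1 -> F1&~F2 -> 0
  row 14 [1110]: F1=1 F2=1 -> F1&~F2 -> 0
  row 15 [1111]: F1=1 F2=1 -> F1&~F2 -> 0
Full result column, 4 rows per line (u,v fixed per line; w,z runs 00..11 left to right):
  rows 0-3 [u,v=00]: 0000  = hex 0
  rows 4-7 [u,v=01]: 0000  = hex 0
  rows 8-11 [u,v=10]: 0000  = hex 0
  rows 12-15 [u,v=11]: 0000  = hex 0
Counterexample vector (row 0 .. row 15) = 0000000000000000
Output column grouped in 4s = 0000 0000 0000 0000 = 0x0000
Convert to decimal digit by digit (value = value*16 + digit):
  0 -> 0
  0*16 + 0 = 0
  0*16 + 0 = 0
  0*16 + 0 = 0
Decimal = 0

0


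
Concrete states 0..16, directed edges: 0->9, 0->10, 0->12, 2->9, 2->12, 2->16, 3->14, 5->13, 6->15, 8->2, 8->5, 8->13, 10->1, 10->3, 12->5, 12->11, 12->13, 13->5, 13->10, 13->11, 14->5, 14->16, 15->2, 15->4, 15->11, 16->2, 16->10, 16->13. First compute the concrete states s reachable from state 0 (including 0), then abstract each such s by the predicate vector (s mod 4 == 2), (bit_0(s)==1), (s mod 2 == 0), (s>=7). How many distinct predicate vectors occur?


BFS from 0:
Concrete reachable: {0, 1, 2, 3, 5, 9, 10, 11, 12, 13, 14, 16}
Abstract via predicates (s mod 4 == 2), (bit_0(s)==1), (s mod 2 == 0), (s>=7):
  (0,0,1,0) <- {0}
  (0,0,1,1) <- {12, 16}
  (0,1,0,0) <- {1, 3, 5}
  (0,1,0,1) <- {9, 11, 13}
  (1,0,1,0) <- {2}
  (1,0,1,1) <- {10, 14}
Distinct abstract states = 6

6


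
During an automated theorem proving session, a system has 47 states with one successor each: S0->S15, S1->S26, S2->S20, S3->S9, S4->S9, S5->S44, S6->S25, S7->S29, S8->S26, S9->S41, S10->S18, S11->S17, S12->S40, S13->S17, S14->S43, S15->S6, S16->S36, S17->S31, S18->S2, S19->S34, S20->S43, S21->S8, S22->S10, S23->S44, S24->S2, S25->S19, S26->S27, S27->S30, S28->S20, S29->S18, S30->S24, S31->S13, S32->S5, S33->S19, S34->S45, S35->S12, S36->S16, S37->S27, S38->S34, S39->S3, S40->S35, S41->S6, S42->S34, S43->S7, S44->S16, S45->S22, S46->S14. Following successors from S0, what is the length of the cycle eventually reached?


Trace from S0 until a state repeats:
  S0 -> S15 -> S6 -> S25 -> S19 -> S34 -> S45 -> S22 -> S10 -> S18 -> S2 -> S20 -> S43 -> S7 -> S29 -> S18
S18 first seen at step 9, revisited at step 15.
Cycle length = 15 - 9 = 6

6


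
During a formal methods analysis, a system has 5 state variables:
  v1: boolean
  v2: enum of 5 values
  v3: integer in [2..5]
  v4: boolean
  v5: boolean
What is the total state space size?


State space = product of domain sizes of all variables.
Domain sizes:
  v1 (boolean): 2
  v2 (enum of 5 values): 5
  v3 (integer in [2..5]): 4
  v4 (boolean): 2
  v5 (boolean): 2
Product = 2 * 5 * 4 * 2 * 2 = 160

160


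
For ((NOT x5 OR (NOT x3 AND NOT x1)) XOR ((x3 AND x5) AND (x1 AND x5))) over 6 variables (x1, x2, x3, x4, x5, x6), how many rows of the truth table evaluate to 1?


Formula: ((NOT x5 OR (NOT x3 AND NOT x1)) XOR ((x3 AND x5) AND (x1 AND x5))) over 6 vars (64 rows)
Evaluate each row (x1, x2, x3, x4, x5, x6 as bits, MSB first):
  row 0 [000000]: ((NOT 0 OR (NOT 0 AND NOT 0)) XOR ((0 AND 0) AND (0 AND 0))) -> 1
  row 1 [000001]: ((NOT 0 OR (NOT 0 AND NOT 0)) XOR ((0 AND 0) AND (0 AND 0))) -> 1
  row 2 [000010]: ((NOT 1 OR (NOT 0 AND NOT 0)) XOR ((0 AND 1) AND (0 AND 1))) -> 1
  row 3 [000011]: ((NOT 1 OR (NOT 0 AND NOT 0)) XOR ((0 AND 1) AND (0 AND 1))) -> 1
  row 4 [000100]: ((NOT 0 OR (NOT 0 AND NOT 0)) XOR ((0 AND 0) AND (0 AND 0))) -> 1
  (every remaining row is evaluated the same way; all 64 results are listed next)
Full result column, 8 rows per line (x1,x2,x3 fixed per line; x4,x5,x6 runs 000..111 left to right):
  rows 0-7 [x1,x2,x3=000]: 11111111  (ones: 8)
  rows 8-15 [x1,x2,x3=001]: 11001100  (ones: 4)
  rows 16-23 [x1,x2,x3=010]: 11111111  (ones: 8)
  rows 24-31 [x1,x2,x3=011]: 11001100  (ones: 4)
  rows 32-39 [x1,x2,x3=100]: 11001100  (ones: 4)
  rows 40-47 [x1,x2,x3=101]: 11111111  (ones: 8)
  rows 48-55 [x1,x2,x3=110]: 11001100  (ones: 4)
  rows 56-63 [x1,x2,x3=111]: 11111111  (ones: 8)
Count of 1-rows = 8+4+8+4+4+8+4+8 = 48

48


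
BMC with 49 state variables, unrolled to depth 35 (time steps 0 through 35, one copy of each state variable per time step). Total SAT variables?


BMC unrolls to depth k, creating one copy of each state var for steps 0..k.
Step count = 35 + 1 = 36 (steps 0 through 35)
Vars per step = 49
Total = 49 * 36 = 1764

1764


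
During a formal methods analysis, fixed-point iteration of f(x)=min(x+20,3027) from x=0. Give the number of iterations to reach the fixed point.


Step 1: x=0, cap=3027, increment=20
Step 2: x grows by 20 each step until capped at 3027; fixed point is x=3027
Step 3: iterations = ceil(3027/20) = 152

152


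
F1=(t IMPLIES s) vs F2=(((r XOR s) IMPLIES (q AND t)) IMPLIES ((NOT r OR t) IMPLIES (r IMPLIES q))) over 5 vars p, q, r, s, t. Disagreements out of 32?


F1 = (t IMPLIES s)
F2 = (((r XOR s) IMPLIES (q AND t)) IMPLIES ((NOT r OR t) IMPLIES (r IMPLIES q)))
Evaluate both on each of 32 rows (bits = p,q,r,s,t):
  row 0 [00000]: F1=1 F2=1 -> 0
  row 1 [00001]: F1=0 F2=1 (differ) -> 1
  row 2 [00010]: F1=1 F2=1 -> 0
  row 3 [00011]: F1=1 F2=1 -> 0
  row 4 [00100]: F1=1 F2=1 -> 0
  row 5 [00101]: F1=0 F2=1 (differ) -> 1
  row 6 [00110]: F1=1 F2=1 -> 0
  row 7 [00111]: F1=1 F2=0 (differ) -> 1
  row 8 [01000]: F1=1 F2=1 -> 0
  row 9 [01001]: F1=0 F2=1 (differ) -> 1
  row 10 [01010]: F1=1 F2=1 -> 0
  row 11 [01011]: F1=1 F2=1 -> 0
  row 12 [01100]: F1=1 F2=1 -> 0
  row 13 [01101]: F1=0 F2=1 (differ) -> 1
  row 14 [01110]: F1=1 F2=1 -> 0
  row 15 [01111]: F1=1 F2=1 -> 0
  row 16 [10000]: F1=1 F2=1 -> 0
  row 17 [10001]: F1=0 F2=1 (differ) -> 1
  row 18 [10010]: F1=1 F2=1 -> 0
  row 19 [10011]: F1=1 F2=1 -> 0
  row 20 [10100]: F1=1 F2=1 -> 0
  row 21 [10101]: F1=0 F2=1 (differ) -> 1
  row 22 [10110]: F1=1 F2=1 -> 0
  row 23 [10111]: F1=1 F2=0 (differ) -> 1
  row 24 [11000]: F1=1 F2=1 -> 0
  row 25 [11001]: F1=0 F2=1 (differ) -> 1
  row 26 [11010]: F1=1 F2=1 -> 0
  row 27 [11011]: F1=1 F2=1 -> 0
  row 28 [11100]: F1=1 F2=1 -> 0
  row 29 [11101]: F1=0 F2=1 (differ) -> 1
  row 30 [11110]: F1=1 F2=1 -> 0
  row 31 [11111]: F1=1 F2=1 -> 0
Full result column, 8 rows per line (p,q fixed per line; r,s,t runs 000..111 left to right):
  rows 0-7 [p,q=00]: 01000101  (ones: 3)
  rows 8-15 [p,q=01]: 01000100  (ones: 2)
  rows 16-23 [p,q=10]: 01000101  (ones: 3)
  rows 24-31 [p,q=11]: 01000100  (ones: 2)
Disagreements = 3+2+3+2 = 10

10


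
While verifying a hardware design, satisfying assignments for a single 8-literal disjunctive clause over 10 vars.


Step 1: Total=2^10=1024
Step 2: Unsat when all 8 false: 2^2=4
Step 3: Sat=1024-4=1020

1020


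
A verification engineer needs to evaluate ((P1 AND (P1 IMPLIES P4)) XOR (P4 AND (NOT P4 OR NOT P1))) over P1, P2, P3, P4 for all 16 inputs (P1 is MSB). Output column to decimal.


Formula: ((P1 AND (P1 IMPLIES P4)) XOR (P4 AND (NOT P4 OR NOT P1))) over P1, P2, P3, P4 (16 rows)
Evaluate each row (bits = P1,P2,P3,P4, MSB first):
  row 0 [0000]: ((0 AND (0 IMPLIES 0)) XOR (0 AND (NOT 0 OR NOT 0))) -> 0
  row 1 [0001]: ((0 AND (0 IMPLIES 1)) XOR (1 AND (NOT 1 OR NOT 0))) -> 1
  row 2 [0010]: ((0 AND (0 IMPLIES 0)) XOR (0 AND (NOT 0 OR NOT 0))) -> 0
  row 3 [0011]: ((0 AND (0 IMPLIES 1)) XOR (1 AND (NOT 1 OR NOT 0))) -> 1
  row 4 [0100]: ((0 AND (0 IMPLIES 0)) XOR (0 AND (NOT 0 OR NOT 0))) -> 0
  row 5 [0101]: ((0 AND (0 IMPLIES 1)) XOR (1 AND (NOT 1 OR NOT 0))) -> 1
  row 6 [0110]: ((0 AND (0 IMPLIES 0)) XOR (0 AND (NOT 0 OR NOT 0))) -> 0
  row 7 [0111]: ((0 AND (0 IMPLIES 1)) XOR (1 AND (NOT 1 OR NOT 0))) -> 1
  row 8 [1000]: ((1 AND (1 IMPLIES 0)) XOR (0 AND (NOT 0 OR NOT 1))) -> 0
  row 9 [1001]: ((1 AND (1 IMPLIES 1)) XOR (1 AND (NOT 1 OR NOT 1))) -> 1
  row 10 [1010]: ((1 AND (1 IMPLIES 0)) XOR (0 AND (NOT 0 OR NOT 1))) -> 0
  row 11 [1011]: ((1 AND (1 IMPLIES 1)) XOR (1 AND (NOT 1 OR NOT 1))) -> 1
  row 12 [1100]: ((1 AND (1 IMPLIES 0)) XOR (0 AND (NOT 0 OR NOT 1))) -> 0
  row 13 [1101]: ((1 AND (1 IMPLIES 1)) XOR (1 AND (NOT 1 OR NOT 1))) -> 1
  row 14 [1110]: ((1 AND (1 IMPLIES 0)) XOR (0 AND (NOT 0 OR NOT 1))) -> 0
  row 15 [1111]: ((1 AND (1 IMPLIES 1)) XOR (1 AND (NOT 1 OR NOT 1))) -> 1
Full result column, 4 rows per line (P1,P2 fixed per line; P3,P4 runs 00..11 left to right):
  rows 0-3 [P1,P2=00]: 0101  = hex 5
  rows 4-7 [P1,P2=01]: 0101  = hex 5
  rows 8-11 [P1,P2=10]: 0101  = hex 5
  rows 12-15 [P1,P2=11]: 0101  = hex 5
Output column (row 0 .. row 15) = 0101010101010101
Output column grouped in 4s = 0101 0101 0101 0101 = 0x5555
Convert to decimal digit by digit (value = value*16 + digit):
  5 -> 5
  5*16 + 5 = 85
  85*16 + 5 = 1365
  1365*16 + 5 = 21845
Decimal = 21845

21845


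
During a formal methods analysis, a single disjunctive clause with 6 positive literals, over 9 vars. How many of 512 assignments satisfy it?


Step 1: Total=2^9=512
Step 2: Unsat when all 6 false: 2^3=8
Step 3: Sat=512-8=504

504


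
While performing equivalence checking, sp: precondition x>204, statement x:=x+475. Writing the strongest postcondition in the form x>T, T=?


Formula: sp(P, x:=E) = exists old_x. (x = E[old_x/x]) AND P[old_x/x] (old_x is the value of x before the assignment; eliminate old_x by solving x = E[old_x/x] for old_x)
Step 1: Precondition P: x>204, i.e. old_x > 204
Step 2: Assignment gives x = old_x + 475, so old_x = x - 475
Step 3: Substitute into P: x - 475 > 204
Step 4: Simplify: x > 204+475 = 679

679


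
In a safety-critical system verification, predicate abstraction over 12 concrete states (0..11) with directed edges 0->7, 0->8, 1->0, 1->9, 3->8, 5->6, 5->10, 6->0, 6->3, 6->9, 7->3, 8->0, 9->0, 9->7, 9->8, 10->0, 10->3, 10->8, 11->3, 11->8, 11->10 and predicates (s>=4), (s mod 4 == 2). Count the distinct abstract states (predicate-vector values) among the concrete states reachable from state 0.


BFS from 0:
Concrete reachable: {0, 3, 7, 8}
Abstract via predicates (s>=4), (s mod 4 == 2):
  (0,0) <- {0, 3}
  (1,0) <- {7, 8}
Distinct abstract states = 2

2


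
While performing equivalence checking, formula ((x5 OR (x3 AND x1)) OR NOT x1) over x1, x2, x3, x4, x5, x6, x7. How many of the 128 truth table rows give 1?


Formula: ((x5 OR (x3 AND x1)) OR NOT x1) over 7 vars (128 rows)
Evaluate each row (x1, x2, x3, x4, x5, x6, x7 as bits, MSB first):
  row 0 [0000000]: ((0 OR (0 AND 0)) OR NOT 0) -> 1
  row 1 [0000001]: ((0 OR (0 AND 0)) OR NOT 0) -> 1
  row 2 [0000010]: ((0 OR (0 AND 0)) OR NOT 0) -> 1
  row 3 [0000011]: ((0 OR (0 AND 0)) OR NOT 0) -> 1
  row 4 [0000100]: ((1 OR (0 AND 0)) OR NOT 0) -> 1
  (every remaining row is evaluated the same way; all 128 results are listed next)
Full result column, 8 rows per line (x1,x2,x3,x4 fixed per line; x5,x6,x7 runs 000..111 left to right):
  rows 0-7 [x1,x2,x3,x4=0000]: 11111111  (ones: 8)
  rows 8-15 [x1,x2,x3,x4=0001]: 11111111  (ones: 8)
  rows 16-23 [x1,x2,x3,x4=0010]: 11111111  (ones: 8)
  rows 24-31 [x1,x2,x3,x4=0011]: 11111111  (ones: 8)
  rows 32-39 [x1,x2,x3,x4=0100]: 11111111  (ones: 8)
  rows 40-47 [x1,x2,x3,x4=0101]: 11111111  (ones: 8)
  rows 48-55 [x1,x2,x3,x4=0110]: 11111111  (ones: 8)
  rows 56-63 [x1,x2,x3,x4=0111]: 11111111  (ones: 8)
  rows 64-71 [x1,x2,x3,x4=1000]: 00001111  (ones: 4)
  rows 72-79 [x1,x2,x3,x4=1001]: 00001111  (ones: 4)
  rows 80-87 [x1,x2,x3,x4=1010]: 11111111  (ones: 8)
  rows 88-95 [x1,x2,x3,x4=1011]: 11111111  (ones: 8)
  rows 96-103 [x1,x2,x3,x4=1100]: 00001111  (ones: 4)
  rows 104-111 [x1,x2,x3,x4=1101]: 00001111  (ones: 4)
  rows 112-119 [x1,x2,x3,x4=1110]: 11111111  (ones: 8)
  rows 120-127 [x1,x2,x3,x4=1111]: 11111111  (ones: 8)
Count of 1-rows = 8+8+8+8+8+8+8+8+4+4+8+8+4+4+8+8 = 112

112


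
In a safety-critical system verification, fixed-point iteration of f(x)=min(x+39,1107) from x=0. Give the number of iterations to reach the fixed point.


Step 1: x=0, cap=1107, increment=39
Step 2: x grows by 39 each step until capped at 1107; fixed point is x=1107
Step 3: iterations = ceil(1107/39) = 29

29


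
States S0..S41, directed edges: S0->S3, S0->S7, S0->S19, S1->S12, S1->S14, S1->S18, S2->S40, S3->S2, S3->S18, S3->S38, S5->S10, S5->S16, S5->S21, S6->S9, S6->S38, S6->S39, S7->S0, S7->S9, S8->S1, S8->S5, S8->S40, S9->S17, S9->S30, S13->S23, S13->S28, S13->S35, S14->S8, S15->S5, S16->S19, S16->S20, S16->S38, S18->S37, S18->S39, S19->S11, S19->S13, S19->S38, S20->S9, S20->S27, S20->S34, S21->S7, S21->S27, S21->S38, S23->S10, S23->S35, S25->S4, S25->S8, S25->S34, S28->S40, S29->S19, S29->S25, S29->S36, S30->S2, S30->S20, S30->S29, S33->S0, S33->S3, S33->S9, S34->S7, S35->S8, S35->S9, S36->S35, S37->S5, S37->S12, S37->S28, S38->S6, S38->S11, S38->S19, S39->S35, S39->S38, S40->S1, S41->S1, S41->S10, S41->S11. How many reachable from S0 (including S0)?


BFS from S0:
  layer 0: {S0}
  layer 1: {S3, S7, S19}
  layer 2: {S2, S9, S11, S13, S18, S38}
  layer 3: {S6, S17, S23, S28, S30, S35, S37, S39, S40}
  layer 4: {S1, S5, S8, S10, S12, S20, S29}
  layer 5: {S14, S16, S21, S25, S27, S34, S36}
  layer 6: {S4}
Reachable set: {S0, S1, S2, S3, S4, S5, S6, S7, S8, S9, S10, S11, S12, S13, S14, S16, S17, S18, S19, S20, S21, S23, S25, S27, S28, S29, S30, S34, S35, S36, S37, S38, S39, S40}
Count = 34

34


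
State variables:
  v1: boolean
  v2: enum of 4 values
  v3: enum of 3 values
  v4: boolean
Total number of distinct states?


State space = product of domain sizes of all variables.
Domain sizes:
  v1 (boolean): 2
  v2 (enum of 4 values): 4
  v3 (enum of 3 values): 3
  v4 (boolean): 2
Product = 2 * 4 * 3 * 2 = 48

48


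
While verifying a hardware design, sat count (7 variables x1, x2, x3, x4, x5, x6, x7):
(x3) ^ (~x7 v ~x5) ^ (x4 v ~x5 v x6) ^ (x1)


CNF with 4 clauses over 7 vars (128 assignments).
An assignment satisfies CNF iff every clause has >=1 true literal.
Check each row (bits = x1,x2,x3,x4,x5,x6,x7; clause T/F shown):
  row 0 [0000000]: clauses=FTTF -> 0
  row 1 [0000001]: clauses=FTTF -> 0
  row 2 [0000010]: clauses=FTTF -> 0
  row 3 [0000011]: clauses=FTTF -> 0
  row 4 [0000100]: clauses=FTFF -> 0
  (every remaining row is evaluated the same way; all 128 results are listed next)
Full result column, 8 rows per line (x1,x2,x3,x4 fixed per line; x5,x6,x7 runs 000..111 left to right):
  rows 0-7 [x1,x2,x3,x4=0000]: 00000000  (ones: 0)
  rows 8-15 [x1,x2,x3,x4=0001]: 00000000  (ones: 0)
  rows 16-23 [x1,x2,x3,x4=0010]: 00000000  (ones: 0)
  rows 24-31 [x1,x2,x3,x4=0011]: 00000000  (ones: 0)
  rows 32-39 [x1,x2,x3,x4=0100]: 00000000  (ones: 0)
  rows 40-47 [x1,x2,x3,x4=0101]: 00000000  (ones: 0)
  rows 48-55 [x1,x2,x3,x4=0110]: 00000000  (ones: 0)
  rows 56-63 [x1,x2,x3,x4=0111]: 00000000  (ones: 0)
  rows 64-71 [x1,x2,x3,x4=1000]: 00000000  (ones: 0)
  rows 72-79 [x1,x2,x3,x4=1001]: 00000000  (ones: 0)
  rows 80-87 [x1,x2,x3,x4=1010]: 11110010  (ones: 5)
  rows 88-95 [x1,x2,x3,x4=1011]: 11111010  (ones: 6)
  rows 96-103 [x1,x2,x3,x4=1100]: 00000000  (ones: 0)
  rows 104-111 [x1,x2,x3,x4=1101]: 00000000  (ones: 0)
  rows 112-119 [x1,x2,x3,x4=1110]: 11110010  (ones: 5)
  rows 120-127 [x1,x2,x3,x4=1111]: 11111010  (ones: 6)
Satisfying assignments = 0+0+0+0+0+0+0+0+0+0+5+6+0+0+5+6 = 22

22
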